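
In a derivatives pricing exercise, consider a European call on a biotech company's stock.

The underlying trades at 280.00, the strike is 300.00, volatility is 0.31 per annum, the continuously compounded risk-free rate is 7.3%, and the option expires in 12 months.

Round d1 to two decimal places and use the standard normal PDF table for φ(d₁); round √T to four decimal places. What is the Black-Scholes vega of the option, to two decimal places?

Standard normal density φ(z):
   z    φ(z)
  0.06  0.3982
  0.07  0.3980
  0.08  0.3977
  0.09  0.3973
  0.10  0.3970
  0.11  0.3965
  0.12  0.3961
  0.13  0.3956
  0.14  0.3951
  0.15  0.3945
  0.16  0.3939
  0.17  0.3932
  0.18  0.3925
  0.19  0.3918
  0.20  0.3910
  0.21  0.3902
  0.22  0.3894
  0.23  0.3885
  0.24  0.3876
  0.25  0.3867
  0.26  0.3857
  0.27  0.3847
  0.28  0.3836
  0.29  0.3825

110.10

σ√T = 0.31 × 1.0000 = 0.3100
d₁ = [ln(280/300) + (0.073 + ½·0.31²)·1] / (σ√T) = (-0.0690 + 0.1210) / 0.3100 = 0.1679 ⇒ 0.17
√T = √1 = 1.0000
φ(d₁) = φ(0.17) = 0.3932
vega = S·φ(d₁)·√T = 280·0.3932·1.0000 = 110.0960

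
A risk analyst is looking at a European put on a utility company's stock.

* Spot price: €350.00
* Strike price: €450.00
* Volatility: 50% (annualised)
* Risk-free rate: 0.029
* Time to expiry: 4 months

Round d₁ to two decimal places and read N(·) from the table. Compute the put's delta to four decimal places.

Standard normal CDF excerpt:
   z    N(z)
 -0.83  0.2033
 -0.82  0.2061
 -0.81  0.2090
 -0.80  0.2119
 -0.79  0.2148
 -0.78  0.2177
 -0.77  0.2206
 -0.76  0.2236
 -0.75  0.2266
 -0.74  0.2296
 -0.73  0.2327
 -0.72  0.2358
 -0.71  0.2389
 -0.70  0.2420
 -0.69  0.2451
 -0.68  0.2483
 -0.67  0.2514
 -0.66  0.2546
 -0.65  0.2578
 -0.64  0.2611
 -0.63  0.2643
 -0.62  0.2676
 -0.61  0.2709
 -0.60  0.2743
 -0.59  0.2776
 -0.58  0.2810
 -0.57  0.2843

σ√T = 0.5·√0.3333 = 0.2887
d₁ = [ln(350/450) + (0.029 + ½·0.5²)·0.3333] / (σ√T) = (-0.2513 + 0.0513) / 0.2887 = -0.6928 ⇒ -0.69
N(d₁) = N(-0.69) = 0.2451
Δ_put = N(d₁) − 1 = 0.2451 − 1 = -0.7549

-0.7549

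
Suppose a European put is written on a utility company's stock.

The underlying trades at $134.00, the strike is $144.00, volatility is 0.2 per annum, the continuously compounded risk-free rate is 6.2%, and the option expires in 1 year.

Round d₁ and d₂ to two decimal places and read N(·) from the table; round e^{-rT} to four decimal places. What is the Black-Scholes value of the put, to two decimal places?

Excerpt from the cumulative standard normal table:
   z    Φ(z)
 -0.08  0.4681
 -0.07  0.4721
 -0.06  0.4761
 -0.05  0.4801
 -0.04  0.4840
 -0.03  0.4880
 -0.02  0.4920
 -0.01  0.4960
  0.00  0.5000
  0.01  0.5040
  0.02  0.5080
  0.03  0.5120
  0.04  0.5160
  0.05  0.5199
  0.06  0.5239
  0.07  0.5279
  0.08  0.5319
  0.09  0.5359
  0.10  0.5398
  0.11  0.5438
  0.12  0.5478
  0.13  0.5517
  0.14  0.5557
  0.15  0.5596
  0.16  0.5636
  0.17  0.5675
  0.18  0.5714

σ√T = 0.2 × 1.0000 = 0.2000
d₁ = [ln(134/144) + (0.062 + 0.2²/2)·1] / 0.2000 = [-0.0720 + 0.0820] / 0.2000 = 0.0501 → 0.05
d₂ = d₁ − σ√T = 0.0501 − 0.2000 = -0.1499 → -0.15
e^(−rT) = e^(−0.062·1) = 0.9399
N(−d₂) = N(0.15) = 0.5596;  N(−d₁) = N(-0.05) = 0.4801
P = 144·0.9399·0.5596 − 134·0.4801 = 75.7394 − 64.3334 = 11.4060

$11.41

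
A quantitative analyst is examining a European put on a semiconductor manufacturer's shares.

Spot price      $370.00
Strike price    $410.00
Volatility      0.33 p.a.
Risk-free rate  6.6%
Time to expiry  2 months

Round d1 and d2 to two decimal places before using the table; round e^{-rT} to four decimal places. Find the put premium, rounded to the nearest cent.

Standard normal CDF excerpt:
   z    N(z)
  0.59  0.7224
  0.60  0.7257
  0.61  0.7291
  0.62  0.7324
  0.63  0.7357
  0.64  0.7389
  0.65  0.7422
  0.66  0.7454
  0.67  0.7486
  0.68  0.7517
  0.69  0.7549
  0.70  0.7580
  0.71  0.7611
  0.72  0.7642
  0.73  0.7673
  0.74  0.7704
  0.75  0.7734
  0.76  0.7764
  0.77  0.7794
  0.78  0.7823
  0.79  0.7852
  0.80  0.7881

$43.87

σ√T = 0.33 × 0.4082 = 0.1347
d₁ = [ln(370/410) + (0.066 + 0.33²/2)·0.1667] / 0.1347 = [-0.1027 + 0.0201] / 0.1347 = -0.6130 ≈ -0.61
d₂ = d₁ − σ√T = -0.6130 − 0.1347 = -0.7477 ≈ -0.75
exp(−rT) = exp(−0.066·0.1667) = 0.9891
N(−d₂) = N(0.75) = 0.7734;  N(−d₁) = N(0.61) = 0.7291
P = 410·0.9891·0.7734 − 370·0.7291 = 313.6377 − 269.7670 = 43.8707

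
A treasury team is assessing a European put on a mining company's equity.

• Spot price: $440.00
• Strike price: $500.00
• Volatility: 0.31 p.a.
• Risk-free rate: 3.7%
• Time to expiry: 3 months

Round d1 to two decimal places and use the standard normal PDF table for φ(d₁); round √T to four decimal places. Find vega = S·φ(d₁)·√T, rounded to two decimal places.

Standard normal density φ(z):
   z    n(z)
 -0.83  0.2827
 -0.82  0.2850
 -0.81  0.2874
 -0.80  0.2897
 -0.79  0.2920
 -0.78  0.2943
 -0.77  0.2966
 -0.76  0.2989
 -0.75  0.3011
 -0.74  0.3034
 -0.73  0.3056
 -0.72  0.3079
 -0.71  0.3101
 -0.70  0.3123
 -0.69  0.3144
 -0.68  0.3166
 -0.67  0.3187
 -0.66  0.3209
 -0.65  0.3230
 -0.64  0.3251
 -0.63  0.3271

69.17

σ√T = 0.31·√0.25 = 0.1550
d₁ = [ln(440/500) + (0.037 + 0.31²/2)·0.25] / 0.1550 = [-0.1278 + 0.0213] / 0.1550 = -0.6876 → -0.69
√T = √0.25 = 0.5000
φ(d₁) = φ(-0.69) = 0.3144
vega = S·φ(d₁)·√T = 440·0.3144·0.5000 = 69.1680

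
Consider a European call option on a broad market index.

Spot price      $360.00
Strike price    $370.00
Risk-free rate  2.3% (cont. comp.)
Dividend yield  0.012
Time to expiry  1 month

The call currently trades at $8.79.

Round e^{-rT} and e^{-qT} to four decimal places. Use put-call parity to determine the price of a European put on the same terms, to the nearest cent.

$18.45

e^(−qT) = e^(−0.012·0.08333) = 0.9990;  e^(−rT) = e^(−0.023·0.08333) = 0.9981
Put-call parity: C − P = S·e^(−qT) − K·e^(−rT) = 360·0.9990 − 370·0.9981 = 359.6400 − 369.2970 = -9.6570
P = C − (C − P) = 8.79 − (-9.6570) = 18.4470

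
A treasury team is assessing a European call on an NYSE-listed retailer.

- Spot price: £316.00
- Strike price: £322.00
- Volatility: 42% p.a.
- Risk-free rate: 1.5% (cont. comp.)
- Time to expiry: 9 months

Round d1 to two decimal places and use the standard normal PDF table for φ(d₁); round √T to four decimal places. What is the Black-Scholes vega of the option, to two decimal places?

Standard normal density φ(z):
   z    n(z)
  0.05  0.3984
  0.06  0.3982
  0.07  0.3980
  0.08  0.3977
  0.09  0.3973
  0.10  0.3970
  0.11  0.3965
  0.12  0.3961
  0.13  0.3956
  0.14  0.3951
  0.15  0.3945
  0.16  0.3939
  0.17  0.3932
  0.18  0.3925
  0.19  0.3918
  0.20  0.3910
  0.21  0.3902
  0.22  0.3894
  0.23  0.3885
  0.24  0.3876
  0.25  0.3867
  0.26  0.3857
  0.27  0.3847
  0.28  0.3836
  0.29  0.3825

107.79

σ√T = 0.42·√0.75 = 0.3637
d₁ = [ln(316/322) + (0.015 + 0.42²/2)·0.75] / 0.3637 = [-0.0188 + 0.0774] / 0.3637 = 0.1611 which rounds to 0.16
√T = √0.75 = 0.8660
φ(d₁) = φ(0.16) = 0.3939
vega = S·φ(d₁)·√T = 316·0.3939·0.8660 = 107.7931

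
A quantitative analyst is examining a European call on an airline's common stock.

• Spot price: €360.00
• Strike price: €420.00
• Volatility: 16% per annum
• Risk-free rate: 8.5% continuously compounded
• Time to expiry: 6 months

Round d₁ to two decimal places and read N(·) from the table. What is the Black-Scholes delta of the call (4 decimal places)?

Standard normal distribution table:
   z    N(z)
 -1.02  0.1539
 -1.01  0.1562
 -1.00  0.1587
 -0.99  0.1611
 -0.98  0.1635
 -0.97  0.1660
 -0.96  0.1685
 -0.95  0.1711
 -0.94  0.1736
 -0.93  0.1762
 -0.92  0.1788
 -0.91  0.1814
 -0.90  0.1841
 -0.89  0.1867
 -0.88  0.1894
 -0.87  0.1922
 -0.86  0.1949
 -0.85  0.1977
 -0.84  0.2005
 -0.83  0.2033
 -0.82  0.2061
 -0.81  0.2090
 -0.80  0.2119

0.1762

σ√T = 0.16 × 0.7071 = 0.1131
d₁ = [ln(360/420) + (0.085 + 0.16²/2)·0.5] / 0.1131 = [-0.1542 + 0.0489] / 0.1131 = -0.9303 → -0.93
N(d₁) = N(-0.93) = 0.1762
Δ_call = N(d₁) = 0.1762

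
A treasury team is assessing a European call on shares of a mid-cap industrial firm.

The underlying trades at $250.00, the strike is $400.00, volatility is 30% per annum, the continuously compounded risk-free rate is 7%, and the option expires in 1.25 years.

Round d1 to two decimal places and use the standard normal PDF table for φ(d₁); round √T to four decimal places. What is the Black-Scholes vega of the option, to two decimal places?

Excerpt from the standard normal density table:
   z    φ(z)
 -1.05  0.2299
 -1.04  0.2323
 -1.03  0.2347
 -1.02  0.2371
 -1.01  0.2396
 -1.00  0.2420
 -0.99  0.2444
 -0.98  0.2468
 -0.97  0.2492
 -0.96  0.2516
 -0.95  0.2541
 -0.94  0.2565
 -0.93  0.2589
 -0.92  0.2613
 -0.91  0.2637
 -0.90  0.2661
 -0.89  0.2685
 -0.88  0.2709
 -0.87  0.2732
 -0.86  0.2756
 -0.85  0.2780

69.65

σ√T = 0.3 × 1.1180 = 0.3354
ln(S/K) + (r + σ²/2)T = ln(250/400) + (0.07 + 0.3²/2)·1.25 = -0.4700 + 0.1438 = -0.3263
d₁ = -0.3263 / 0.3354 = -0.9727 ⇒ -0.97
√T = √1.25 = 1.1180
φ(d₁) = φ(-0.97) = 0.2492
vega = S·φ(d₁)·√T = 250·0.2492·1.1180 = 69.6514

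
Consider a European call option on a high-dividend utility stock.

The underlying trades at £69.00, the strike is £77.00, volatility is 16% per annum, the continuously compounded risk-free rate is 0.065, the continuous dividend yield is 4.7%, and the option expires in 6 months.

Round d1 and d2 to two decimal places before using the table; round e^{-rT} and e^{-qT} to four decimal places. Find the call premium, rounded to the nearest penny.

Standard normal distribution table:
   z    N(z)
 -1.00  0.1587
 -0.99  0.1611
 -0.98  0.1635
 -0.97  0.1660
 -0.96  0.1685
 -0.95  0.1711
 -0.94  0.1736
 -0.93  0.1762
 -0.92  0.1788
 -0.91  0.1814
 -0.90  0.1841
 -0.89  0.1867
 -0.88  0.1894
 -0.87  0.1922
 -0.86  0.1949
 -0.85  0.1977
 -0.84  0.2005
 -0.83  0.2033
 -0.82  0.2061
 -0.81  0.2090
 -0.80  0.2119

£0.95

T = 0.5;  σ√T = 0.1131
ln(S/K) + (r − q + σ²/2)T = ln(69/77) + (0.065 − 0.047 + 0.16²/2)·0.5 = -0.1097 + 0.0154 = -0.0943
d₁ = -0.0943 / 0.1131 = -0.8335 ≈ -0.83
d₂ = d₁ − σ√T = -0.8335 − 0.1131 = -0.9466 ≈ -0.95
exp(−qT) = exp(−0.047·0.5) = 0.9768;  exp(−rT) = exp(−0.065·0.5) = 0.9680
N(d₁) = N(-0.83) = 0.2033;  N(d₂) = N(-0.95) = 0.1711
C = 69·0.9768·0.2033 − 77·0.9680·0.1711 = 13.7023 − 12.7531 = 0.9491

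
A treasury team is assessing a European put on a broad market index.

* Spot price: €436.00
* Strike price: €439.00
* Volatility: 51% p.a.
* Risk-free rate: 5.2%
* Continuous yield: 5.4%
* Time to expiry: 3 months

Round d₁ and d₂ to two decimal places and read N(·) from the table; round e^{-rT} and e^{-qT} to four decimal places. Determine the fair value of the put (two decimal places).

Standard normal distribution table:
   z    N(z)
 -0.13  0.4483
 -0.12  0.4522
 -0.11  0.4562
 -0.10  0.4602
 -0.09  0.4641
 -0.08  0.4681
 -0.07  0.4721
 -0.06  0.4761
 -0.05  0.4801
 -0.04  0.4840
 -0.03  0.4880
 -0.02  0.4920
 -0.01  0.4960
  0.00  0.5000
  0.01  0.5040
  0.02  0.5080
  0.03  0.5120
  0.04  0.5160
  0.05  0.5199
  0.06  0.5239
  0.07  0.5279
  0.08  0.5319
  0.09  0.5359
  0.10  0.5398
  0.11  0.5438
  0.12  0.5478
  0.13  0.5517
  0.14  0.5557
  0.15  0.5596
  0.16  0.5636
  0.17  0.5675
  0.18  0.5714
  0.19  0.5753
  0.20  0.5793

σ√T = 0.51 × 0.5000 = 0.2550
ln(S/K) + (r − q + σ²/2)T = ln(436/439) + (0.052 − 0.054 + 0.51²/2)·0.25 = -0.0069 + 0.0320 = 0.0252
d₁ = 0.0252 / 0.2550 = 0.0986 ⇒ 0.10
d₂ = d₁ − σ√T = 0.0986 − 0.2550 = -0.1564 ⇒ -0.16
exp(−qT) = exp(−0.054·0.25) = 0.9866;  exp(−rT) = exp(−0.052·0.25) = 0.9871
N(−d₂) = N(0.16) = 0.5636;  N(−d₁) = N(-0.10) = 0.4602
P = 439·0.9871·0.5636 − 436·0.9866·0.4602 = 244.2287 − 197.9585 = 46.2701

€46.27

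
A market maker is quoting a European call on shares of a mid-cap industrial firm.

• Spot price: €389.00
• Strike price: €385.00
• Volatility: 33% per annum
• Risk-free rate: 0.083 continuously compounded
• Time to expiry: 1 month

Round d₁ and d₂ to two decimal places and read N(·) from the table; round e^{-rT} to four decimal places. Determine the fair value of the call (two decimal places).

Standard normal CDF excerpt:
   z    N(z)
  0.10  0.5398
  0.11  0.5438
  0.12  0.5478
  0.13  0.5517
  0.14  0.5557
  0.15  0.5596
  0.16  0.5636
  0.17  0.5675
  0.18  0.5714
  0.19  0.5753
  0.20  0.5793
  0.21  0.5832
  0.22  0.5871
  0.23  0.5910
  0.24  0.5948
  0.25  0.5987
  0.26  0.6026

€18.96

σ√T = 0.33·√0.08333 = 0.0953
d₁ = [ln(389/385) + (0.083 + 0.33²/2)·0.08333] / 0.0953 = [0.0103 + 0.0115] / 0.0953 = 0.2287 → 0.23
d₂ = d₁ − σ√T = 0.2287 − 0.0953 = 0.1335 → 0.13
e^(−rT) = e^(−0.083·0.08333) = 0.9931
N(d₁) = N(0.23) = 0.5910;  N(d₂) = N(0.13) = 0.5517
C = 389·0.5910 − 385·0.9931·0.5517 = 229.8990 − 210.9389 = 18.9601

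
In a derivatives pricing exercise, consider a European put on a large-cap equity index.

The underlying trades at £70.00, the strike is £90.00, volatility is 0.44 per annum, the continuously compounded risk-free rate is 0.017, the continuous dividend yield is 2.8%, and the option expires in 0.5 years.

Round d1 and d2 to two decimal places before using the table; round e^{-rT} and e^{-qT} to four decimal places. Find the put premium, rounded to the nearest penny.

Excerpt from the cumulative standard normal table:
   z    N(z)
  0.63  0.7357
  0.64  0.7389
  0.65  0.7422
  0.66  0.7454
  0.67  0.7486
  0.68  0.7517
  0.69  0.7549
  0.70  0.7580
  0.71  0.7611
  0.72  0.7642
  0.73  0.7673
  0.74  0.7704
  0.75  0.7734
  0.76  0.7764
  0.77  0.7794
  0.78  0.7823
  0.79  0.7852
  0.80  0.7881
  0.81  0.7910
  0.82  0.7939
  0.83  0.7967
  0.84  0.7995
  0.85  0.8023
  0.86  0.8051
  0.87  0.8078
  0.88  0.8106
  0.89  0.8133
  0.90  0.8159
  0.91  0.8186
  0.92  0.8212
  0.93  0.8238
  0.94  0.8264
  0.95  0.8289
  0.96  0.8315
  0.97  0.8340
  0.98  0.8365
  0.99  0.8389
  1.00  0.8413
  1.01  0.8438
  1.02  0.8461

T = 0.5;  σ√T = 0.3111
ln(S/K) + (r − q + σ²/2)T = ln(70/90) + (0.017 − 0.028 + 0.44²/2)·0.5 = -0.2513 + 0.0429 = -0.2084
d₁ = -0.2084 / 0.3111 = -0.6699 ≈ -0.67
d₂ = d₁ − σ√T = -0.6699 − 0.3111 = -0.9810 ≈ -0.98
e^(−qT) = e^(−0.028·0.5) = 0.9861;  e^(−rT) = e^(−0.017·0.5) = 0.9915
N(−d₂) = N(0.98) = 0.8365;  N(−d₁) = N(0.67) = 0.7486
P = 90·0.9915·0.8365 − 70·0.9861·0.7486 = 74.6451 − 51.6736 = 22.9715

£22.97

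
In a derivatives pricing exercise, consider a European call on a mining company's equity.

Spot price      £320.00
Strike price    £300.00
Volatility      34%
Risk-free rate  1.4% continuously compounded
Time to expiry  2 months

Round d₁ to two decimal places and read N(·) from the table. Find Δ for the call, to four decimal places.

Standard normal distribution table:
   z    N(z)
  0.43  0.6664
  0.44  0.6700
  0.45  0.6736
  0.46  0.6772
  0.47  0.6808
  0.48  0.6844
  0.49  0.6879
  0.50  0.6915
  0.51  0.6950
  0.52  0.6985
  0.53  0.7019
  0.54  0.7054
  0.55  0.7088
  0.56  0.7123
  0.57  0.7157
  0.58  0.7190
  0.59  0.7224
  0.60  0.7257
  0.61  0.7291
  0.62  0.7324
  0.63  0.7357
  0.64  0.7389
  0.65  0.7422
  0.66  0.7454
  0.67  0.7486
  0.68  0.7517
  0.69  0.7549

0.7088

σ√T = 0.34·√0.1667 = 0.1388
d₁ = [ln(320/300) + (0.014 + 0.34²/2)·0.1667] / 0.1388 = [0.0645 + 0.0120] / 0.1388 = 0.5512 → 0.55
N(d₁) = N(0.55) = 0.7088
Δ_call = N(d₁) = 0.7088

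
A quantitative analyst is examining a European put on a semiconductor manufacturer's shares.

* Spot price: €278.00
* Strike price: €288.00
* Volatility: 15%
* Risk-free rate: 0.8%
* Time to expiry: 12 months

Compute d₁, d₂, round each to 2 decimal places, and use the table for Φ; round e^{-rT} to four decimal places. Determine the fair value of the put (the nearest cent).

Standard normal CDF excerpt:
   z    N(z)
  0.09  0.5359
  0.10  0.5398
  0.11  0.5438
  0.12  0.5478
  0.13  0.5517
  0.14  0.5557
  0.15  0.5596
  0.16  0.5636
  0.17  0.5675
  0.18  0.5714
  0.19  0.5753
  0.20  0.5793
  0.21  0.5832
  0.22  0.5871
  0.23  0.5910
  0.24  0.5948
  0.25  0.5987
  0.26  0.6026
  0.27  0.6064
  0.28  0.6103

€20.98

σ√T = 0.15 × 1.0000 = 0.1500
d₁ = [ln(278/288) + (0.008 + ½·0.15²)·1] / (σ√T) = (-0.0353 + 0.0192) / 0.1500 = -0.1073 → -0.11
d₂ = -0.1073 − 0.1500 = -0.2573 → -0.26
e^(−rT) = e^(−0.008·1) = 0.9920
P = 288·0.9920·N(0.26) − 278·N(0.11) = 288·0.9920·0.6026 − 278·0.5438 = 172.1604 − 151.1764 = 20.9840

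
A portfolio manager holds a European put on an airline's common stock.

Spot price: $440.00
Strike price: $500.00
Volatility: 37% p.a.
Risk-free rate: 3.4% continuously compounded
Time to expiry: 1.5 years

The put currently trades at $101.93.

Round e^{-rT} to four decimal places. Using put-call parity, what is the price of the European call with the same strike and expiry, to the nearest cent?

$66.78

e^(−rT) = e^(−0.034·1.5) = 0.9503
Put-call parity: C − P = S − K·e^(−rT) = 440 − 500·0.9503 = 440 − 475.1500 = -35.1500
C = P + (C − P) = 101.93 + (-35.1500) = 66.7800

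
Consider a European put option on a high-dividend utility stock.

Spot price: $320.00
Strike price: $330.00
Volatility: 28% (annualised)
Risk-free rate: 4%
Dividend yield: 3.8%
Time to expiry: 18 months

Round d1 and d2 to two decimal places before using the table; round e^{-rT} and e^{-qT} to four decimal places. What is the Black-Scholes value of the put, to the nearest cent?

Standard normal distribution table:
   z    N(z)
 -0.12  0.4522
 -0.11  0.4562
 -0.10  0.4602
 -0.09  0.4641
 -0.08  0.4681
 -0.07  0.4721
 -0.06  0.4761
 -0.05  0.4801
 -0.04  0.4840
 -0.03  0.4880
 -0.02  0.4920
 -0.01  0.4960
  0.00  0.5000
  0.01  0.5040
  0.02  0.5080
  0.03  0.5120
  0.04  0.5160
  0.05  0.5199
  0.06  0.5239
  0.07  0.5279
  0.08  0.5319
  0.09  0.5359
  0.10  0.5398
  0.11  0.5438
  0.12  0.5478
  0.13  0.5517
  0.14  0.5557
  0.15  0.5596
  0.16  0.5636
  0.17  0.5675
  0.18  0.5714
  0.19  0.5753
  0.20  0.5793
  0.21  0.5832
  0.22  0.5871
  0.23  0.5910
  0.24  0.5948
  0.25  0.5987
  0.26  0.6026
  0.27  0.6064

T = 1.5;  σ√T = 0.3429
ln(S/K) + (r − q + σ²/2)T = ln(320/330) + (0.04 − 0.038 + 0.28²/2)·1.5 = -0.0308 + 0.0618 = 0.0310
d₁ = 0.0310 / 0.3429 = 0.0905 → 0.09
d₂ = d₁ − σ√T = 0.0905 − 0.3429 = -0.2524 → -0.25
e^(−qT) = e^(−0.038·1.5) = 0.9446;  e^(−rT) = e^(−0.04·1.5) = 0.9418
N(−d₂) = N(0.25) = 0.5987;  N(−d₁) = N(-0.09) = 0.4641
P = 330·0.9418·0.5987 − 320·0.9446·0.4641 = 186.0724 − 140.2844 = 45.7879

$45.79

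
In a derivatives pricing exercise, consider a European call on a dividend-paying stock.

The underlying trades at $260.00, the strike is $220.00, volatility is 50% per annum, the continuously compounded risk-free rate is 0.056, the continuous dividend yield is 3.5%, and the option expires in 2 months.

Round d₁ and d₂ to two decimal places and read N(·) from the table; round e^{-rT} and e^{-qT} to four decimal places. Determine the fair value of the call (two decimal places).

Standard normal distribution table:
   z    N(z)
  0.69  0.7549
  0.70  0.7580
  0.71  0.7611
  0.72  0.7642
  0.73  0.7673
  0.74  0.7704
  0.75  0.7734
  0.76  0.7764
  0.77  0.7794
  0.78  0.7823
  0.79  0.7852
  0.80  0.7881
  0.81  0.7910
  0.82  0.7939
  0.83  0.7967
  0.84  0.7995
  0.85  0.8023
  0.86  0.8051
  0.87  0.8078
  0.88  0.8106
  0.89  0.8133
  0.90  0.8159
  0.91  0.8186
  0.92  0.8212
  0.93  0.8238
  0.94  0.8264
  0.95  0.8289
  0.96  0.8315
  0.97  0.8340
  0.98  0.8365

$46.38

T = 0.1667;  σ√T = 0.2041
ln(S/K) + (r − q + σ²/2)T = ln(260/220) + (0.056 − 0.035 + 0.5²/2)·0.1667 = 0.1671 + 0.0243 = 0.1914
d₁ = 0.1914 / 0.2041 = 0.9376 → 0.94
d₂ = d₁ − σ√T = 0.9376 − 0.2041 = 0.7335 → 0.73
exp(−qT) = exp(−0.035·0.1667) = 0.9942;  exp(−rT) = exp(−0.056·0.1667) = 0.9907
N(d₁) = N(0.94) = 0.8264;  N(d₂) = N(0.73) = 0.7673
C = 260·0.9942·0.8264 − 220·0.9907·0.7673 = 213.6178 − 167.2361 = 46.3817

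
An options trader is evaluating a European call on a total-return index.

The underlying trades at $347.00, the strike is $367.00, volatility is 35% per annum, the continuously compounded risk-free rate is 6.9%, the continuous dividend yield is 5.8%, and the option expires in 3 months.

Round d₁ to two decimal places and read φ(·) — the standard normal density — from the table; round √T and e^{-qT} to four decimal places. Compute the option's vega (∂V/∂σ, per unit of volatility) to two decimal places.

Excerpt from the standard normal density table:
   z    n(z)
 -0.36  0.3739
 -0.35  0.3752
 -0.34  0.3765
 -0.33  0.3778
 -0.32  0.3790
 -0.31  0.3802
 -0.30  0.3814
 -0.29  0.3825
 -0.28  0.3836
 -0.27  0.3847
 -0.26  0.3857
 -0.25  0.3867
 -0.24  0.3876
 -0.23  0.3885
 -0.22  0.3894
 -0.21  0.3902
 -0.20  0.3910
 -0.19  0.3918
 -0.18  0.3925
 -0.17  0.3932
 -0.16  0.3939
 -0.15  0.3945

T = 0.25;  σ√T = 0.1750
d₁ = [ln(347/367) + (0.069 − 0.058 + ½·0.35²)·0.25] / (σ√T) = (-0.0560 + 0.0181) / 0.1750 = -0.2170 ≈ -0.22
√T = √0.25 = 0.5000
φ(d₁) = φ(-0.22) = 0.3894
e^(−qT) = e^(−0.058·0.25) = 0.9856
vega = S·e^(−qT)·φ(d₁)·√T = 347·0.9856·0.3894·0.5000 = 66.5880

66.59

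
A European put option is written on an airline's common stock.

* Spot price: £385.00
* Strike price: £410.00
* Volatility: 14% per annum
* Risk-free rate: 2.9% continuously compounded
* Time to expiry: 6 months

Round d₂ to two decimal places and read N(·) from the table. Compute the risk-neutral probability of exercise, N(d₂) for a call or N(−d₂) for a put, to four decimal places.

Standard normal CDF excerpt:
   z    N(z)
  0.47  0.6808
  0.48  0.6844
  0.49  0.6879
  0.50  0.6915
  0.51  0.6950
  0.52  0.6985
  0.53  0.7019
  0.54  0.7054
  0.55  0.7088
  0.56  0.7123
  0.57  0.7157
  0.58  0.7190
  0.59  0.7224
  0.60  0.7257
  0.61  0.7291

σ√T = 0.14·√0.5 = 0.0990
d₁ = [ln(385/410) + (0.029 + 0.14²/2)·0.5] / 0.0990 = [-0.0629 + 0.0194] / 0.0990 = -0.4396 → -0.44
d₂ = d₁ − σ√T = -0.4396 − 0.0990 = -0.5386 → -0.54
Risk-neutral Pr[S_T < K] = N(−d₂) = N(0.54) = 0.7054

0.7054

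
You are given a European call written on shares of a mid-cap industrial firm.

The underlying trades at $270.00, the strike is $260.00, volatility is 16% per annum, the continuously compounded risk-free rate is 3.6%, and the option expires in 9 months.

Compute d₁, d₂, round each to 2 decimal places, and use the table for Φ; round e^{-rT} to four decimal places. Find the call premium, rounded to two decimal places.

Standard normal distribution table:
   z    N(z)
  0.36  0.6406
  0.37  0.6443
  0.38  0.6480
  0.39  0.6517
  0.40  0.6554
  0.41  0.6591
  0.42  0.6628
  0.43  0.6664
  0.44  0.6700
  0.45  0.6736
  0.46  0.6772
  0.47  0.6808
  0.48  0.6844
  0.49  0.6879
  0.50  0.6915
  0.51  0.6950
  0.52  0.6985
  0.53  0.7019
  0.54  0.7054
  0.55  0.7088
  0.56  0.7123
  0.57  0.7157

$24.59

σ√T = 0.16·√0.75 = 0.1386
d₁ = [ln(270/260) + (0.036 + 0.16²/2)·0.75] / 0.1386 = [0.0377 + 0.0366] / 0.1386 = 0.5365 which rounds to 0.54
d₂ = d₁ − σ√T = 0.5365 − 0.1386 = 0.3979 which rounds to 0.40
exp(−rT) = exp(−0.036·0.75) = 0.9734
N(d₁) = N(0.54) = 0.7054;  N(d₂) = N(0.40) = 0.6554
C = 270·0.7054 − 260·0.9734·0.6554 = 190.4580 − 165.8713 = 24.5867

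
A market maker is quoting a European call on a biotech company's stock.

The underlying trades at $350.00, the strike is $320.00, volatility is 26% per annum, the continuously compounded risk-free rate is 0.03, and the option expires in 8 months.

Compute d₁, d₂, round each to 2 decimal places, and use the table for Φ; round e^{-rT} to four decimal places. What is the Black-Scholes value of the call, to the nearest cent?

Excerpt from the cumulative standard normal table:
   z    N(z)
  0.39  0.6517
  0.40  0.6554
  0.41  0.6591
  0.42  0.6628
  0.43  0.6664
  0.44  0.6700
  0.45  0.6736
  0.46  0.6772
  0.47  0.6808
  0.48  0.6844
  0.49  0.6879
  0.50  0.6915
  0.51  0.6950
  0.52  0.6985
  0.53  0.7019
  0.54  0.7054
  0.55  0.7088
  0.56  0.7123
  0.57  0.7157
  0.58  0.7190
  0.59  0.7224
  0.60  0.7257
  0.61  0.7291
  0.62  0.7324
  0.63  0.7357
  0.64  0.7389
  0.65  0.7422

σ√T = 0.26·√0.6667 = 0.2123
d₁ = [ln(350/320) + (0.03 + 0.26²/2)·0.6667] / 0.2123 = [0.0896 + 0.0425] / 0.2123 = 0.6225 ⇒ 0.62
d₂ = d₁ − σ√T = 0.6225 − 0.2123 = 0.4102 ⇒ 0.41
exp(−rT) = exp(−0.03·0.6667) = 0.9802
C = 350·N(0.62) − 320·0.9802·N(0.41) = 350·0.7324 − 320·0.9802·0.6591 = 256.3400 − 206.7359 = 49.6041

$49.60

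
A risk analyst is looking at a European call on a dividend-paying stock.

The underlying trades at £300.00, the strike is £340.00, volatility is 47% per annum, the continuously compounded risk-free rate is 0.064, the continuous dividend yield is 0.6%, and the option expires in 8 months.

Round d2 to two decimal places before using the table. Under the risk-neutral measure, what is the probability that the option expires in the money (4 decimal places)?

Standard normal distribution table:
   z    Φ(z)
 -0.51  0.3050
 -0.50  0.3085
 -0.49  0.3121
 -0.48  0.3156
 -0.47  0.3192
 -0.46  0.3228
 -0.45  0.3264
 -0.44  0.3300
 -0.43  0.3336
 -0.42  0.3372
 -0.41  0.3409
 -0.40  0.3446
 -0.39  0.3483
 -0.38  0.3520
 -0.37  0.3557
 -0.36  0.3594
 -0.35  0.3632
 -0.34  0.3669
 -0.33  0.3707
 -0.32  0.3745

σ√T = 0.47 × 0.8165 = 0.3838
d₁ = [ln(300/340) + (0.064 − 0.006 + 0.47²/2)·0.6667] / 0.3838 = [-0.1252 + 0.1123] / 0.3838 = -0.0335 → -0.03
d₂ = d₁ − σ√T = -0.0335 − 0.3838 = -0.4173 → -0.42
Pr(exercise) under Q = N(d₂) = 0.3372

0.3372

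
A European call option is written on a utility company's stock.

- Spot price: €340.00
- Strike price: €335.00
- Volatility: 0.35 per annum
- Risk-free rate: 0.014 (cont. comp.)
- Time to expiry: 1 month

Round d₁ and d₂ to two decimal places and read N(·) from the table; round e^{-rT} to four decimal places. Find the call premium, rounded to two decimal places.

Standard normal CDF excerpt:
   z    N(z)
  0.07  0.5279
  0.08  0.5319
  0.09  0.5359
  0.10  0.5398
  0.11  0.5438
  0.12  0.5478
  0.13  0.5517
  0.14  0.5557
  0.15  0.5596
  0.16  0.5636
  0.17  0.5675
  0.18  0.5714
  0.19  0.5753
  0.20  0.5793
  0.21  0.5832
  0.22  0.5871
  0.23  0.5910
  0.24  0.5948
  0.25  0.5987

€16.33

σ√T = 0.35·√0.08333 = 0.1010
ln(S/K) + (r + σ²/2)T = ln(340/335) + (0.014 + 0.35²/2)·0.08333 = 0.0148 + 0.0063 = 0.0211
d₁ = 0.0211 / 0.1010 = 0.2087 ≈ 0.21
d₂ = d₁ − σ√T = 0.2087 − 0.1010 = 0.1077 ≈ 0.11
e^(−rT) = e^(−0.014·0.08333) = 0.9988
C = 340·N(0.21) − 335·0.9988·N(0.11) = 340·0.5832 − 335·0.9988·0.5438 = 198.2880 − 181.9544 = 16.3336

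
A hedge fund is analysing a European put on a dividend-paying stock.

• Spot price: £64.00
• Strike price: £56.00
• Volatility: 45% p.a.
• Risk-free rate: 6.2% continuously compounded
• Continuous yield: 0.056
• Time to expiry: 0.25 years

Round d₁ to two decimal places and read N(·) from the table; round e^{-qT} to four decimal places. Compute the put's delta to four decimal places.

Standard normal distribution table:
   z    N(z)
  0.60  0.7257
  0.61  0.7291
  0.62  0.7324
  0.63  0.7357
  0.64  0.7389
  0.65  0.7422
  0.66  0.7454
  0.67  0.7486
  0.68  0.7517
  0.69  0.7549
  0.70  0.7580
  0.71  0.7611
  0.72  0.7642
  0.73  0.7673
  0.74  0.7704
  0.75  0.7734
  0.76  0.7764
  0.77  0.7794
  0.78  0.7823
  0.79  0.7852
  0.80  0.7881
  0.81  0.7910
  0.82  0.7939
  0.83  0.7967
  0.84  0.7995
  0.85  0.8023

T = 0.25;  σ√T = 0.2250
d₁ = [ln(64/56) + (0.062 − 0.056 + 0.45²/2)·0.25] / 0.2250 = [0.1335 + 0.0268] / 0.2250 = 0.7126 ⇒ 0.71
N(d₁) = N(0.71) = 0.7611
Δ_put = e^(−qT)·(N(d₁) − 1) = 0.9861·(0.7611 − 1) = -0.2356

-0.2356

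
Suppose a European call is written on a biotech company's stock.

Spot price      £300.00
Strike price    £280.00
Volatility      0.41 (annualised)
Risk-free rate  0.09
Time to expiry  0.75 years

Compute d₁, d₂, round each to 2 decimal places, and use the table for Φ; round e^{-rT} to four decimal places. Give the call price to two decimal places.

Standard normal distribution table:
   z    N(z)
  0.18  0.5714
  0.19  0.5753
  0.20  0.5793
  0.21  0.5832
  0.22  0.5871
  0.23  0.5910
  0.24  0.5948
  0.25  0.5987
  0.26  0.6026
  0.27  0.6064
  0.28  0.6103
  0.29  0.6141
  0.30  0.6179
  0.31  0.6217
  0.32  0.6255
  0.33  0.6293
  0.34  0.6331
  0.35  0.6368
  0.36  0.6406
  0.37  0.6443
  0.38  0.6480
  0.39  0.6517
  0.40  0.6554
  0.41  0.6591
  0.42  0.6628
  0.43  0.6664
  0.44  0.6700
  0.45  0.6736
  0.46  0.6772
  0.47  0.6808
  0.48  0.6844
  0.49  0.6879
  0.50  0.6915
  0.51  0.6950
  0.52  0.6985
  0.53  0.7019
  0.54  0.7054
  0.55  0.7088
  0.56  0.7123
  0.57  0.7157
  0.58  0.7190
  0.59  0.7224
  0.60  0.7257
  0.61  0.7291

σ√T = 0.41·√0.75 = 0.3551
d₁ = [ln(300/280) + (0.09 + 0.41²/2)·0.75] / 0.3551 = [0.0690 + 0.1305] / 0.3551 = 0.5619 ≈ 0.56
d₂ = d₁ − σ√T = 0.5619 − 0.3551 = 0.2069 ≈ 0.21
e^(−rT) = e^(−0.09·0.75) = 0.9347
C = 300·N(0.56) − 280·0.9347·N(0.21) = 300·0.7123 − 280·0.9347·0.5832 = 213.6900 − 152.6328 = 61.0572

£61.06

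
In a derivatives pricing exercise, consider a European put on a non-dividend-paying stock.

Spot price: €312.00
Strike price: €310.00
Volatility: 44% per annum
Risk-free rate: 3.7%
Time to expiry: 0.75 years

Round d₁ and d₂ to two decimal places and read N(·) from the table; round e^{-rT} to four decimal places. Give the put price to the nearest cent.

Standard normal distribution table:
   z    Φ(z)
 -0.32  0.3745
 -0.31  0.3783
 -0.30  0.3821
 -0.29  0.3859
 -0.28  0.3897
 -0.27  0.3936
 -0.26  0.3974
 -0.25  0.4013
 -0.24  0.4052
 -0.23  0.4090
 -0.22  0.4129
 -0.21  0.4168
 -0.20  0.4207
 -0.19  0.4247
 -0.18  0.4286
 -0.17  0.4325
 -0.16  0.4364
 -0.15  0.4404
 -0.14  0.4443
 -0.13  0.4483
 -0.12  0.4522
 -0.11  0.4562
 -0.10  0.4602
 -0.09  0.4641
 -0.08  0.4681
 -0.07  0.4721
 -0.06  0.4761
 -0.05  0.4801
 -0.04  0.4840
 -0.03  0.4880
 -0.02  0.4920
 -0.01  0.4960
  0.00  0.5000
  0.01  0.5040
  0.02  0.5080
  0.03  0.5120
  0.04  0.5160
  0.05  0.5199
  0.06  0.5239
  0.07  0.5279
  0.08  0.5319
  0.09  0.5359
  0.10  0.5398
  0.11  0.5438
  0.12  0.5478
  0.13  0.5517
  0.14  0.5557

€41.17

σ√T = 0.44·√0.75 = 0.3811
ln(S/K) + (r + σ²/2)T = ln(312/310) + (0.037 + 0.44²/2)·0.75 = 0.0064 + 0.1003 = 0.1068
d₁ = 0.1068 / 0.3811 = 0.2802 ⇒ 0.28
d₂ = d₁ − σ√T = 0.2802 − 0.3811 = -0.1008 ⇒ -0.10
exp(−rT) = exp(−0.037·0.75) = 0.9726
N(−d₂) = N(0.10) = 0.5398;  N(−d₁) = N(-0.28) = 0.3897
P = 310·0.9726·0.5398 − 312·0.3897 = 162.7529 − 121.5864 = 41.1665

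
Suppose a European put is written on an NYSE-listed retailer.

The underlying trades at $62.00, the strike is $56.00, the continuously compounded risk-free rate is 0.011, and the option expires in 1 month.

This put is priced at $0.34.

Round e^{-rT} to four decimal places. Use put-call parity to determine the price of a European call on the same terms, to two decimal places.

e^(−rT) = e^(−0.011·0.08333) = 0.9991
Put-call parity: C − P = S − K·e^(−rT) = 62 − 56·0.9991 = 62 − 55.9496 = 6.0504
C = P + (C − P) = 0.34 + (6.0504) = 6.3904

$6.39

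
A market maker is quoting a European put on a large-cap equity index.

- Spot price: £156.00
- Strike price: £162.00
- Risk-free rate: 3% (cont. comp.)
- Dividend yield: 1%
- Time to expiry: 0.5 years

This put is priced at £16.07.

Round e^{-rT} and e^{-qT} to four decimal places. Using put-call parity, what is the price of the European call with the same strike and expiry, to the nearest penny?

e^(−qT) = e^(−0.01·0.5) = 0.9950;  e^(−rT) = e^(−0.03·0.5) = 0.9851
Put-call parity: C − P = S·e^(−qT) − K·e^(−rT) = 156·0.9950 − 162·0.9851 = 155.2200 − 159.5862 = -4.3662
C = P + (C − P) = 16.07 + (-4.3662) = 11.7038

£11.70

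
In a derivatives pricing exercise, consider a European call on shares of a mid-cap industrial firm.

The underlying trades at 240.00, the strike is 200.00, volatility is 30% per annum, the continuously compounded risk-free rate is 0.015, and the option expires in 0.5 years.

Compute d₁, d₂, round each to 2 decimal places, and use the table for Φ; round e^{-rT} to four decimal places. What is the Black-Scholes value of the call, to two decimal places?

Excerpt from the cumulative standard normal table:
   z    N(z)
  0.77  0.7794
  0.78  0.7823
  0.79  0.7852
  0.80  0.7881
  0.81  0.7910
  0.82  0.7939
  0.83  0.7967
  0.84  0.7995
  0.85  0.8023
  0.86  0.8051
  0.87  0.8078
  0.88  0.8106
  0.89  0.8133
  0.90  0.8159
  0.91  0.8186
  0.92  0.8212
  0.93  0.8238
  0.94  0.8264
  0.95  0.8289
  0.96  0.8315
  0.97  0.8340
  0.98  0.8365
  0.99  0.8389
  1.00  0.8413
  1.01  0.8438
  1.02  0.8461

σ√T = 0.3·√0.5 = 0.2121
d₁ = [ln(240/200) + (0.015 + 0.3²/2)·0.5] / 0.2121 = [0.1823 + 0.0300] / 0.2121 = 1.0009 which rounds to 1.00
d₂ = d₁ − σ√T = 1.0009 − 0.2121 = 0.7888 which rounds to 0.79
e^(−rT) = e^(−0.015·0.5) = 0.9925
N(d₁) = N(1.00) = 0.8413;  N(d₂) = N(0.79) = 0.7852
C = 240·0.8413 − 200·0.9925·0.7852 = 201.9120 − 155.8622 = 46.0498

46.05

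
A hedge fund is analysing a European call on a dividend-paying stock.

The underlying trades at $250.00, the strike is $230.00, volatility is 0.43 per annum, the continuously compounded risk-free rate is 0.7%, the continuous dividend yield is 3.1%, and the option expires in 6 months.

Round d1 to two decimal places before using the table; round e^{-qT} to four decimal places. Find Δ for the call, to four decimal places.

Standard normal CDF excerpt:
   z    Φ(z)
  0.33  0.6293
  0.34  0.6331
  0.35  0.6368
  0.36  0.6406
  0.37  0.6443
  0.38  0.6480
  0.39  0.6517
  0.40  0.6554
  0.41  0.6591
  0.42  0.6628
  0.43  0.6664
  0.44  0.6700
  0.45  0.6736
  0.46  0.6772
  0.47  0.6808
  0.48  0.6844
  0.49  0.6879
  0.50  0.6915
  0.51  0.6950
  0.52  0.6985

T = 0.5;  σ√T = 0.3041
ln(S/K) + (r − q + σ²/2)T = ln(250/230) + (0.007 − 0.031 + 0.43²/2)·0.5 = 0.0834 + 0.0342 = 0.1176
d₁ = 0.1176 / 0.3041 = 0.3868 which rounds to 0.39
N(d₁) = N(0.39) = 0.6517
Δ_call = exp(−qT)·N(d₁) = 0.9846·0.6517 = 0.6417

0.6417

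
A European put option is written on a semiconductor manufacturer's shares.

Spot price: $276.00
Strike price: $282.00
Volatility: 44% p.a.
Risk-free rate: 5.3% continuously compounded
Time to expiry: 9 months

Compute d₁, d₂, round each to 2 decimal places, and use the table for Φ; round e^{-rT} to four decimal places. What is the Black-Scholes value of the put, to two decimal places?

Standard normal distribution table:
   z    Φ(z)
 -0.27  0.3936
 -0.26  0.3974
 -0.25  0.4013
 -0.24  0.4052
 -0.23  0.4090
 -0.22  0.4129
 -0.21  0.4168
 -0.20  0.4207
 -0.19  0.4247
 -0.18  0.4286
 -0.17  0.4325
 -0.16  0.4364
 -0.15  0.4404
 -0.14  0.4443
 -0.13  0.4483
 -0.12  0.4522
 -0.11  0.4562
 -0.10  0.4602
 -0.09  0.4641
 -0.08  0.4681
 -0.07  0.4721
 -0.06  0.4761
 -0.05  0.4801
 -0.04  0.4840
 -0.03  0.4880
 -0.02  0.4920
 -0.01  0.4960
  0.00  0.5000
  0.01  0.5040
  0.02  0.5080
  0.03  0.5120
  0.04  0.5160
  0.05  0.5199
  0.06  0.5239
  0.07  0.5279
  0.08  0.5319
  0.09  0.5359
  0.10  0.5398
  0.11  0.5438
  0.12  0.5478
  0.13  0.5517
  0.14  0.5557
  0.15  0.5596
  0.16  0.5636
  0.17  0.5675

σ√T = 0.44·√0.75 = 0.3811
d₁ = [ln(276/282) + (0.053 + 0.44²/2)·0.75] / 0.3811 = [-0.0215 + 0.1123] / 0.3811 = 0.2384 which rounds to 0.24
d₂ = d₁ − σ√T = 0.2384 − 0.3811 = -0.1426 which rounds to -0.14
exp(−rT) = exp(−0.053·0.75) = 0.9610
N(−d₂) = N(0.14) = 0.5557;  N(−d₁) = N(-0.24) = 0.4052
P = 282·0.9610·0.5557 − 276·0.4052 = 150.5958 − 111.8352 = 38.7606

$38.76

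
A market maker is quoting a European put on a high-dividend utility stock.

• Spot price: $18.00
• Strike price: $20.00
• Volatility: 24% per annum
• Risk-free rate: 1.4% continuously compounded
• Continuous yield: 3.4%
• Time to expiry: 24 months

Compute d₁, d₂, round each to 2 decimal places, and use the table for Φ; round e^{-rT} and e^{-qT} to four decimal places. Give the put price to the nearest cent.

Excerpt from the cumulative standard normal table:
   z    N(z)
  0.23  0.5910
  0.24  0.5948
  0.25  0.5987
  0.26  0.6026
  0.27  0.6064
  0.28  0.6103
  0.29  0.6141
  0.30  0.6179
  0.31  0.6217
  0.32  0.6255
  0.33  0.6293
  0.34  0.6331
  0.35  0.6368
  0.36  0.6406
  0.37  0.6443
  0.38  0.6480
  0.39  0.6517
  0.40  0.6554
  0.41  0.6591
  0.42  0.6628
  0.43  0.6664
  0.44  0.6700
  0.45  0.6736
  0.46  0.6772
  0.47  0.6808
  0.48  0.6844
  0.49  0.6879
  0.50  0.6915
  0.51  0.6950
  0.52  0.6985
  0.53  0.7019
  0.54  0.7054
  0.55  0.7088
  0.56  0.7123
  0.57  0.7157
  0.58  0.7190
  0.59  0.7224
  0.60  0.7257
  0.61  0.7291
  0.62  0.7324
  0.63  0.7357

$3.98

σ√T = 0.24·√2 = 0.3394
d₁ = [ln(18/20) + (0.014 − 0.034 + ½·0.24²)·2] / (σ√T) = (-0.1054 + 0.0176) / 0.3394 = -0.2586 ≈ -0.26
d₂ = -0.2586 − 0.3394 = -0.5980 ≈ -0.60
e^(−qT) = e^(−0.034·2) = 0.9343;  e^(−rT) = e^(−0.014·2) = 0.9724
P = 20·0.9724·N(0.60) − 18·0.9343·N(0.26) = 20·0.9724·0.7257 − 18·0.9343·0.6026 = 14.1134 − 10.1342 = 3.9792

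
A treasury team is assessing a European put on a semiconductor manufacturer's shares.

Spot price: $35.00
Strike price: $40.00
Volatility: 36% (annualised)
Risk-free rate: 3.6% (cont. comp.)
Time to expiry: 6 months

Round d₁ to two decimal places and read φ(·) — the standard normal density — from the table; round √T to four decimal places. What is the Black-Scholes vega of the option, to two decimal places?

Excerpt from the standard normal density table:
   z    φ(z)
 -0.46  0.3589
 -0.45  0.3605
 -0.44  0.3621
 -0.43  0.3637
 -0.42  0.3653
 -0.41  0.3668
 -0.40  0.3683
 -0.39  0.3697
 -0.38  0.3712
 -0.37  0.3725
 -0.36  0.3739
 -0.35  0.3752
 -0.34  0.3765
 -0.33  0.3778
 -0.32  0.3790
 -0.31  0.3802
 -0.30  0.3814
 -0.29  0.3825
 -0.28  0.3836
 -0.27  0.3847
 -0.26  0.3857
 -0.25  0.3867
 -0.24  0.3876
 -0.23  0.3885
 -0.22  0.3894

9.35

σ√T = 0.36·√0.5 = 0.2546
d₁ = [ln(35/40) + (0.036 + 0.36²/2)·0.5] / 0.2546 = [-0.1335 + 0.0504] / 0.2546 = -0.3266 which rounds to -0.33
√T = √0.5 = 0.7071
φ(d₁) = φ(-0.33) = 0.3778
vega = S·φ(d₁)·√T = 35·0.3778·0.7071 = 9.3500
(Vega is the same for a European call and put with the same parameters.)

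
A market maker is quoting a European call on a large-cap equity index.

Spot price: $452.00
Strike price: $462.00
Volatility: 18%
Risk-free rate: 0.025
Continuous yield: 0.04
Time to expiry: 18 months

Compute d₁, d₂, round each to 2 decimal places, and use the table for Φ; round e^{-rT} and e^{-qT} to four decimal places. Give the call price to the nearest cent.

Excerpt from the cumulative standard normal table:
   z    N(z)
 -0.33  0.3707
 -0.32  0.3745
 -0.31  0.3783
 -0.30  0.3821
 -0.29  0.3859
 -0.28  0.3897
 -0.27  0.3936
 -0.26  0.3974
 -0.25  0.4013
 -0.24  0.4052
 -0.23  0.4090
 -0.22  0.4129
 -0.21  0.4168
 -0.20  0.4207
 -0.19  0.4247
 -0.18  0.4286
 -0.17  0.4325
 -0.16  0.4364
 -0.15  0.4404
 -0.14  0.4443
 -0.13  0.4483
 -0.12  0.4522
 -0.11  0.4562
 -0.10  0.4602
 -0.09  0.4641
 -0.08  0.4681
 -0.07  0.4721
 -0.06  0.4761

$29.22

σ√T = 0.18·√1.5 = 0.2205
d₁ = [ln(452/462) + (0.025 − 0.04 + 0.18²/2)·1.5] / 0.2205 = [-0.0219 + 0.0018] / 0.2205 = -0.0911 ≈ -0.09
d₂ = d₁ − σ√T = -0.0911 − 0.2205 = -0.3116 ≈ -0.31
e^(−qT) = e^(−0.04·1.5) = 0.9418;  e^(−rT) = e^(−0.025·1.5) = 0.9632
C = 452·0.9418·N(-0.09) − 462·0.9632·N(-0.31) = 452·0.9418·0.4641 − 462·0.9632·0.3783 = 197.5644 − 168.3429 = 29.2215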